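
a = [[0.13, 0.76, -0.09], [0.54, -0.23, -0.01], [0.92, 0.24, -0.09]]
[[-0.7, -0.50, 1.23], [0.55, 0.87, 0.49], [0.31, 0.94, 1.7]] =a @ [[0.53,1.2,1.47], [-1.12,-0.94,1.32], [-0.96,-0.67,-0.37]]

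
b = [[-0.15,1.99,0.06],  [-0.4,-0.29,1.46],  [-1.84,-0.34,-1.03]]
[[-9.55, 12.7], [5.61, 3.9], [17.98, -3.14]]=b @ [[-8.93, -1.40], [-5.48, 6.17], [0.31, 3.51]]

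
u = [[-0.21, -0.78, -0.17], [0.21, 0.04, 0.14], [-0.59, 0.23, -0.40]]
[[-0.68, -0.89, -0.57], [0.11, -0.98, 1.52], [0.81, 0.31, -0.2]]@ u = [[0.29,0.36,0.22], [-1.13,0.22,-0.76], [0.01,-0.67,-0.01]]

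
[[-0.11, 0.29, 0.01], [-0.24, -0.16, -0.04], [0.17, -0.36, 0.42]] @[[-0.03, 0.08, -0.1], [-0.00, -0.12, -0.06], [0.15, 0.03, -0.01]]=[[0.0,-0.04,-0.01], [0.0,-0.0,0.03], [0.06,0.07,0.00]]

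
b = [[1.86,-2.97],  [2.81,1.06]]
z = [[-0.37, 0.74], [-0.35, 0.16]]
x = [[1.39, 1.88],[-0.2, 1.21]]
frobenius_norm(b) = 4.62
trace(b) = 2.92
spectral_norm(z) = 0.88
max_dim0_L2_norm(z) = 0.76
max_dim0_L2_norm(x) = 2.24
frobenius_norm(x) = 2.64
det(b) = 10.32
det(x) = 2.06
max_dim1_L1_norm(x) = 3.27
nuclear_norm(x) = 3.33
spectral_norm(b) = 3.65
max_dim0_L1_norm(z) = 0.9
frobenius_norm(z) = 0.91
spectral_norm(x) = 2.51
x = z @ b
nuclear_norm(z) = 1.11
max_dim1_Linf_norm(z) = 0.74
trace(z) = -0.21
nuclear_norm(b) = 6.48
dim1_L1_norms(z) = [1.11, 0.51]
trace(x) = 2.60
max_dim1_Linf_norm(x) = 1.88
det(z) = 0.20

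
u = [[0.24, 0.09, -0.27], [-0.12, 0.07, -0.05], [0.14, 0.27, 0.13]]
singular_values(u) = [0.39, 0.31, 0.15]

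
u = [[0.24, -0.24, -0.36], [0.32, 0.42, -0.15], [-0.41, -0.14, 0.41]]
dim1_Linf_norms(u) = [0.36, 0.42, 0.41]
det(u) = 0.01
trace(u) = 1.07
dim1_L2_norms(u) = [0.49, 0.55, 0.6]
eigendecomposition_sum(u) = [[0.15, -0.04, -0.19], [0.51, -0.14, -0.64], [-0.52, 0.14, 0.65]] + [[0.02, 0.02, 0.02], [-0.01, -0.01, -0.01], [0.01, 0.02, 0.02]] + [[0.07, -0.22, -0.19], [-0.19, 0.56, 0.5], [0.1, -0.29, -0.26]]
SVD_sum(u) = [[0.24, 0.10, -0.22],  [0.31, 0.13, -0.29],  [-0.42, -0.17, 0.39]] + [[-0.0, -0.33, -0.15], [0.00, 0.30, 0.13], [0.0, 0.03, 0.01]] + [[0.01, -0.0, 0.01], [0.01, -0.0, 0.01], [0.01, -0.0, 0.01]]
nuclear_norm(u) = 1.32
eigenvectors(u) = [[0.2, 0.70, -0.32], [0.69, -0.33, 0.84], [-0.70, 0.63, -0.44]]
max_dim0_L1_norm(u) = 0.97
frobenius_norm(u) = 0.95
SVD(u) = [[-0.41,0.74,0.53], [-0.54,-0.66,0.51], [0.73,-0.07,0.68]] @ diag([0.8137741280979047, 0.489233028311577, 0.017964199051967784]) @ [[-0.7, -0.29, 0.65], [-0.01, -0.91, -0.41], [0.71, -0.29, 0.64]]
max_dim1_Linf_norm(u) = 0.42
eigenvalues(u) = [0.67, 0.03, 0.37]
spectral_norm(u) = 0.81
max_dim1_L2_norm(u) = 0.6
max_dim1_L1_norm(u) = 0.96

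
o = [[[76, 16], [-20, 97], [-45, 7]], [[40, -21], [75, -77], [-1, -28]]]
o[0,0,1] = 16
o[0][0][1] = 16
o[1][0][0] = 40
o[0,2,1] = 7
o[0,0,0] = 76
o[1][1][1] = -77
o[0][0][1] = 16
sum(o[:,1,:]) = 75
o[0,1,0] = -20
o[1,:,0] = [40, 75, -1]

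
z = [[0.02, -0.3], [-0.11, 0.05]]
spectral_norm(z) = 0.31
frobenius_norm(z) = 0.32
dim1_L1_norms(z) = [0.32, 0.16]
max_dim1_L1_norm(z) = 0.32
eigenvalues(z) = [-0.15, 0.22]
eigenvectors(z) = [[-0.87, 0.84], [-0.49, -0.55]]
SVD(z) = [[0.98, -0.21], [-0.21, -0.98]] @ diag([0.30679033156752755, 0.10430576425436174]) @ [[0.14, -0.99],[0.99, 0.14]]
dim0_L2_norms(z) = [0.11, 0.3]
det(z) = -0.03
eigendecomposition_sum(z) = [[-0.08,-0.12], [-0.04,-0.07]] + [[0.1, -0.18], [-0.07, 0.12]]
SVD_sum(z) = [[0.04, -0.3],[-0.01, 0.06]] + [[-0.02, -0.00], [-0.10, -0.01]]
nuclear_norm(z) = 0.41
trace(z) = 0.07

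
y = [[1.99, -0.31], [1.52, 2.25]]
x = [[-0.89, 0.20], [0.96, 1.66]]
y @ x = [[-2.07, -0.12], [0.81, 4.04]]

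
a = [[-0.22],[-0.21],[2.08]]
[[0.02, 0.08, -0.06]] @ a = [[-0.15]]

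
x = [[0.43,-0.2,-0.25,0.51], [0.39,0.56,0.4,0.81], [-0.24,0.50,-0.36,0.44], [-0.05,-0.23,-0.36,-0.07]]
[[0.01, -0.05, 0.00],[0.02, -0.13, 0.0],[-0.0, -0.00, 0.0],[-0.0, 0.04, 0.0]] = x@[[0.01, -0.06, 0.00], [-0.0, -0.01, 0.00], [0.01, -0.07, 0.0], [0.01, -0.09, 0.00]]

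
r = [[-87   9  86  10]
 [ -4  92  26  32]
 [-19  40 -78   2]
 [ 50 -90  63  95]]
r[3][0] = 50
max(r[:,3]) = 95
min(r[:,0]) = -87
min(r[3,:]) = -90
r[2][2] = -78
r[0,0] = -87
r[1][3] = 32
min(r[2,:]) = -78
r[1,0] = -4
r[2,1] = 40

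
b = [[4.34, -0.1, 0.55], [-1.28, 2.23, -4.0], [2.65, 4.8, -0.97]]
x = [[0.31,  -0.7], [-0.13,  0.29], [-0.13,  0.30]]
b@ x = [[1.29,-2.9], [-0.17,0.34], [0.32,-0.75]]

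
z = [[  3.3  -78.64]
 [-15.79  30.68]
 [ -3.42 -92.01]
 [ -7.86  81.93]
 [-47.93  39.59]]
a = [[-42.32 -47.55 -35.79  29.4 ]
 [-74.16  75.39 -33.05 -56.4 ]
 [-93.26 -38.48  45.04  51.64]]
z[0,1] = -78.64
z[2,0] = -3.42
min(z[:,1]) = -92.01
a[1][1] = 75.39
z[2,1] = -92.01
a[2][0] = -93.26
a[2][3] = 51.64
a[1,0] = -74.16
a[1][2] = -33.05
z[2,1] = -92.01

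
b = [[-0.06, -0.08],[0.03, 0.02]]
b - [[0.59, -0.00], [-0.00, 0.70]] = [[-0.65, -0.08], [0.03, -0.68]]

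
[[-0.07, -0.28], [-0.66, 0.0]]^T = [[-0.07, -0.66],[-0.28, 0.0]]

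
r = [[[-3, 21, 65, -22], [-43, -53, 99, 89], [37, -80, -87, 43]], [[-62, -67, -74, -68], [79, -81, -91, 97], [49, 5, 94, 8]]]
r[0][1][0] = -43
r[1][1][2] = -91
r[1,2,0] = 49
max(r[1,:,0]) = 79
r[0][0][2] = 65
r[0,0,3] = -22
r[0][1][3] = 89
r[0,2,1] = -80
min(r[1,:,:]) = -91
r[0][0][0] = -3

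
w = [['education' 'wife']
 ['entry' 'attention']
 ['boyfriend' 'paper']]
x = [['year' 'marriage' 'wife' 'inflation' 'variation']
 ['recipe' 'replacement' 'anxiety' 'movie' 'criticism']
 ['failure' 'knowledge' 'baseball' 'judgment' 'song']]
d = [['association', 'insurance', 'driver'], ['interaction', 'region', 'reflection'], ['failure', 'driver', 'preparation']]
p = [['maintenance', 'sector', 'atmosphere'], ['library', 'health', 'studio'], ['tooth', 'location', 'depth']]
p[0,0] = 'maintenance'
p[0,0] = 'maintenance'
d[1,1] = 'region'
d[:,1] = ['insurance', 'region', 'driver']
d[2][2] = 'preparation'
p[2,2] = 'depth'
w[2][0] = 'boyfriend'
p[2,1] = 'location'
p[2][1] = 'location'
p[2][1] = 'location'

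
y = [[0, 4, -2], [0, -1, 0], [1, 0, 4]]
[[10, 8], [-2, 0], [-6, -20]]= y @ [[-2, -4], [2, 0], [-1, -4]]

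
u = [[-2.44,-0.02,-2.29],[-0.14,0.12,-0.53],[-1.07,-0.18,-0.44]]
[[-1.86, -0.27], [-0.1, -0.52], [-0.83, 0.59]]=u @ [[0.75, -0.83],[0.11, -0.83],[0.01, 1.01]]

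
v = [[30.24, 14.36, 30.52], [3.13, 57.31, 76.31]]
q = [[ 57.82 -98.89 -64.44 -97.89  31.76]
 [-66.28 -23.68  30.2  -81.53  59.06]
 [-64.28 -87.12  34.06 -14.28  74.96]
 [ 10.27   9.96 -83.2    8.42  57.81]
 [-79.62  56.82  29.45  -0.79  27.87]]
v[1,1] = 57.31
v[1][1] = 57.31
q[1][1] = -23.68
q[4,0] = -79.62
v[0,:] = [30.24, 14.36, 30.52]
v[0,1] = 14.36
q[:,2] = [-64.44, 30.2, 34.06, -83.2, 29.45]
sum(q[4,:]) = 33.73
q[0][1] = -98.89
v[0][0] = 30.24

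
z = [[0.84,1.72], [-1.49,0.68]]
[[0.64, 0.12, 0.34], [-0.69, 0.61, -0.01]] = z@[[0.52, -0.31, 0.08], [0.12, 0.22, 0.16]]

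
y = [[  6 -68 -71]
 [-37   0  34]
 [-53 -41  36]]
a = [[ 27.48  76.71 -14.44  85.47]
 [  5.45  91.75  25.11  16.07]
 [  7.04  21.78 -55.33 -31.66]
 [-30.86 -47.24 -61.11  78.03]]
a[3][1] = -47.24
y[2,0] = -53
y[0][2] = -71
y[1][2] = 34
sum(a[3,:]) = -61.17999999999998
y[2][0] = -53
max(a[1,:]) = 91.75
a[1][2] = 25.11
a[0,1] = 76.71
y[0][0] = 6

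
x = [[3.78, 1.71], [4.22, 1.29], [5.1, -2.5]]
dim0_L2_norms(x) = [7.62, 3.29]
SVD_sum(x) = [[3.75, -0.07], [4.20, -0.07], [5.14, -0.09]] + [[0.03, 1.78],[0.02, 1.36],[-0.04, -2.41]]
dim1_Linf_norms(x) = [3.78, 4.22, 5.1]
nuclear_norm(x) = 10.91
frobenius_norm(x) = 8.30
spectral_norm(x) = 7.62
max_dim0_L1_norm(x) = 13.1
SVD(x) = [[-0.49, -0.54],[-0.55, -0.41],[-0.67, 0.73]] @ diag([7.623766005955193, 3.2898619859261586]) @ [[-1.0, 0.02], [-0.02, -1.00]]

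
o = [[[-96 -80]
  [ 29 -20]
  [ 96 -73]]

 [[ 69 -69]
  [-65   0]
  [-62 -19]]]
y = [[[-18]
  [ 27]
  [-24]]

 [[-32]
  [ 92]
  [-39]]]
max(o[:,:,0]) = 96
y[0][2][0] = -24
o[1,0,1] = -69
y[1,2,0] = -39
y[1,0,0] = -32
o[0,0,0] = -96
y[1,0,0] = -32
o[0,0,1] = -80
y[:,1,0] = [27, 92]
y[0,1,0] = 27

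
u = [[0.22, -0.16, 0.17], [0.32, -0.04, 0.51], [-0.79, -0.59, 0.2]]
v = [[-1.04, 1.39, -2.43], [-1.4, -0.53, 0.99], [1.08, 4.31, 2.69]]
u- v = [[1.26, -1.55, 2.6], [1.72, 0.49, -0.48], [-1.87, -4.9, -2.49]]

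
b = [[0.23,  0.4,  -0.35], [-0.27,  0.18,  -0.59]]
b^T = [[0.23, -0.27], [0.40, 0.18], [-0.35, -0.59]]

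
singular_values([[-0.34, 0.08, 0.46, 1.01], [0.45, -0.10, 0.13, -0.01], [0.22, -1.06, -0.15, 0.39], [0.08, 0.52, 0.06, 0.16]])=[1.26, 1.18, 0.48, 0.18]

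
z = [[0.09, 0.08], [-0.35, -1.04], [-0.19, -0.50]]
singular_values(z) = [1.23, 0.06]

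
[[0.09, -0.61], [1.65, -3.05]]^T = [[0.09, 1.65], [-0.61, -3.05]]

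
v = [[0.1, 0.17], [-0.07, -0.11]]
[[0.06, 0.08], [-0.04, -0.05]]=v@ [[-0.33, 0.72], [0.53, 0.04]]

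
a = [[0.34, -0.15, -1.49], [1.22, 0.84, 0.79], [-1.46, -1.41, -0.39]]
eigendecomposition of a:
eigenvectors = [[(-0.67+0j), -0.55+0.15j, -0.55-0.15j], [-0.32+0.00j, (0.69+0j), (0.69-0j)], [0.67+0.00j, -0.31+0.32j, -0.31-0.32j]]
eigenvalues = [(1.75+0j), (-0.48+0.63j), (-0.48-0.63j)]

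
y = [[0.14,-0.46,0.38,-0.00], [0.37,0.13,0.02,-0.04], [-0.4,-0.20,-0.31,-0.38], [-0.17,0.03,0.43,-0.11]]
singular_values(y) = [0.75, 0.64, 0.4, 0.25]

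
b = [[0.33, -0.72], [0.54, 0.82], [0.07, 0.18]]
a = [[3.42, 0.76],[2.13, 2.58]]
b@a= [[-0.4,-1.61],[3.59,2.53],[0.62,0.52]]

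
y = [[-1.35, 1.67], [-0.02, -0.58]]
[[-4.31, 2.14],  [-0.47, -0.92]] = y @ [[4.02, 0.37],  [0.67, 1.58]]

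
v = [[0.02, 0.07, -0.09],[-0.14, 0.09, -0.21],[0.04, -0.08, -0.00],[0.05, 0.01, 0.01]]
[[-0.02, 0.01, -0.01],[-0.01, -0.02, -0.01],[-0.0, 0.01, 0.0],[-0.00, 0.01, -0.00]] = v @ [[-0.10,0.17,-0.01], [-0.04,-0.04,-0.04], [0.12,-0.05,0.06]]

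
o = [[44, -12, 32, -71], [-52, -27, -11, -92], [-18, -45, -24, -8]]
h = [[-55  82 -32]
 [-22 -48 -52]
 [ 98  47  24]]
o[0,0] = 44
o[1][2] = -11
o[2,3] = -8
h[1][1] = -48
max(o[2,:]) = -8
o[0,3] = -71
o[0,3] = -71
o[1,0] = -52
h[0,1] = 82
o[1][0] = -52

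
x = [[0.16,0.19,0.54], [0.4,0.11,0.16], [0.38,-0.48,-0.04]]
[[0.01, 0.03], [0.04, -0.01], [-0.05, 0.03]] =x @ [[0.08, -0.03], [0.17, -0.09], [-0.07, 0.09]]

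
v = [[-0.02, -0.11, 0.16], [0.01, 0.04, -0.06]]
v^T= [[-0.02, 0.01], [-0.11, 0.04], [0.16, -0.06]]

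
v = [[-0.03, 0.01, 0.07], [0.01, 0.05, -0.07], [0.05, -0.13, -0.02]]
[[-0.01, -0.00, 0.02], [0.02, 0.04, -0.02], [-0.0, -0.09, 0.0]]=v@[[0.50,  0.22,  -0.02],  [0.22,  0.75,  -0.06],  [-0.02,  -0.06,  0.25]]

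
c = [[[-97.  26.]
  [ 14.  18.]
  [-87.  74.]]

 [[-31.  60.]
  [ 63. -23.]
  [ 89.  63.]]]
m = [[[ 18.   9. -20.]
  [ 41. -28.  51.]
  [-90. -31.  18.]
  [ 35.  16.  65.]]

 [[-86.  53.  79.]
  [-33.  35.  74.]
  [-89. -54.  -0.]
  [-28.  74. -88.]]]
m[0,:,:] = [[18.0, 9.0, -20.0], [41.0, -28.0, 51.0], [-90.0, -31.0, 18.0], [35.0, 16.0, 65.0]]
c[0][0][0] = -97.0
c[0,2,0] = -87.0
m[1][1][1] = 35.0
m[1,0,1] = 53.0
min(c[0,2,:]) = -87.0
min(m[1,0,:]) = -86.0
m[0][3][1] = 16.0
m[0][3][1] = 16.0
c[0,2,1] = 74.0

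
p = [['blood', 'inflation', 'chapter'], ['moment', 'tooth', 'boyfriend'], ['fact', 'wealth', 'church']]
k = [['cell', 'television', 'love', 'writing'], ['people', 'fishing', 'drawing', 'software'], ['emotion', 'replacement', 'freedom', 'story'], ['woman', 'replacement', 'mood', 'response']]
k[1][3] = 'software'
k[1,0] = 'people'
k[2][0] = 'emotion'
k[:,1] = ['television', 'fishing', 'replacement', 'replacement']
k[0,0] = 'cell'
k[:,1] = ['television', 'fishing', 'replacement', 'replacement']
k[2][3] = 'story'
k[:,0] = ['cell', 'people', 'emotion', 'woman']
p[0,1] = 'inflation'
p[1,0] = 'moment'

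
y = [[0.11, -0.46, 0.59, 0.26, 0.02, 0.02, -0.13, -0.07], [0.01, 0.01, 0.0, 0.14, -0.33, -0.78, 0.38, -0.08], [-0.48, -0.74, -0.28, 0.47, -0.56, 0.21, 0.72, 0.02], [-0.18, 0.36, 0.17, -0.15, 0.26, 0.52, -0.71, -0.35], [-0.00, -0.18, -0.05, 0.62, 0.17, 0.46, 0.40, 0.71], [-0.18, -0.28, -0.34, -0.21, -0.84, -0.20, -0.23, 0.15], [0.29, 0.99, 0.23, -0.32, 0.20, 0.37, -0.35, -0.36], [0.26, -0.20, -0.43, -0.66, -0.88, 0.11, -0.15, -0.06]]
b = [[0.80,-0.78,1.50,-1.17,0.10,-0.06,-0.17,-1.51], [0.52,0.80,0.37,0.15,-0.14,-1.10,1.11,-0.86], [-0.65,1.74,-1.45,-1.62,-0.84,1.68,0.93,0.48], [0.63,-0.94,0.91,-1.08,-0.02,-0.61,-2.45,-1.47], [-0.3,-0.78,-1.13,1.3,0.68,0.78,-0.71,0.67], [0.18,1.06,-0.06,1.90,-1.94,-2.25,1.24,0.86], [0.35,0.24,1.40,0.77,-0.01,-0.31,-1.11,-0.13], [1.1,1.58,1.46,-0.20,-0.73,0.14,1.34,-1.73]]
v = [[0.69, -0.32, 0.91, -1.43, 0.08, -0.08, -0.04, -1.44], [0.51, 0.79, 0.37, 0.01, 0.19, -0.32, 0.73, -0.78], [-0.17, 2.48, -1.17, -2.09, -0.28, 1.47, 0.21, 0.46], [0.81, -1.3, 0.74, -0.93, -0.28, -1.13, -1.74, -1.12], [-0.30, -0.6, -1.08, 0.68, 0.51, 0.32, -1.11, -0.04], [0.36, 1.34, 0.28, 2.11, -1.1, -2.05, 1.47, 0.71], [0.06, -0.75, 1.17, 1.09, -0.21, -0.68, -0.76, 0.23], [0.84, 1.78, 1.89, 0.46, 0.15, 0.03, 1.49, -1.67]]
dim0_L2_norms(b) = [1.78, 3.07, 3.27, 3.33, 2.34, 3.19, 3.63, 3.1]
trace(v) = -4.59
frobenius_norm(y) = 3.21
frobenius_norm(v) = 8.17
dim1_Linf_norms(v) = [1.44, 0.79, 2.48, 1.74, 1.11, 2.11, 1.17, 1.89]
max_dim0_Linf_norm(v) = 2.48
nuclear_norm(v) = 17.95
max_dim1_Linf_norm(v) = 2.48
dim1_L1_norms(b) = [6.09, 5.05, 9.39, 8.11, 6.35, 9.49, 4.32, 8.28]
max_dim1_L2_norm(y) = 1.4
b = v + y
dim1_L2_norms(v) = [2.35, 1.52, 3.8, 3.07, 1.92, 3.81, 2.06, 3.56]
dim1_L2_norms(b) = [2.68, 2.07, 3.58, 3.44, 2.39, 3.98, 2.02, 3.35]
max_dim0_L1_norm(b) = 9.06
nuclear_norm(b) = 19.29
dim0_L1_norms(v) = [3.74, 9.36, 7.61, 8.8, 2.8, 6.08, 7.55, 6.45]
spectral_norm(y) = 2.14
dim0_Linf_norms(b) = [1.1, 1.74, 1.5, 1.9, 1.94, 2.25, 2.45, 1.73]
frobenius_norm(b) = 8.54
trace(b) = -5.34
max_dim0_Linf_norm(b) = 2.45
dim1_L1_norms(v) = [4.99, 3.7, 8.33, 8.05, 4.64, 9.42, 4.95, 8.31]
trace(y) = -0.75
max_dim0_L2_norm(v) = 3.8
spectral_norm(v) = 4.78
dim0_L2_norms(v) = [1.53, 3.8, 3.01, 3.69, 1.32, 2.88, 3.13, 2.74]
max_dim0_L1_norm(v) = 9.36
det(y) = 0.03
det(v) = 0.07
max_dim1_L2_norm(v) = 3.81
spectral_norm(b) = 5.08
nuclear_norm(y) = 7.49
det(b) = -7.32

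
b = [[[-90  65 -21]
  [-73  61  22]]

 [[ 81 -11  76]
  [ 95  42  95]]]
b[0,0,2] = -21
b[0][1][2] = 22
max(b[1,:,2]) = 95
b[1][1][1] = 42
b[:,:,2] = [[-21, 22], [76, 95]]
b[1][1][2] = 95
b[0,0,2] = -21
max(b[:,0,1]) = 65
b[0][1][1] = 61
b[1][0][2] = 76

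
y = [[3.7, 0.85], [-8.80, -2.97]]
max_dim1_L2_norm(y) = 9.29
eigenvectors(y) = [[0.51, -0.16], [-0.86, 0.99]]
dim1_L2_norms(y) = [3.8, 9.29]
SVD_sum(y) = [[3.6, 1.16],[-8.84, -2.84]] + [[0.1, -0.31],[0.04, -0.13]]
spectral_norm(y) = 10.03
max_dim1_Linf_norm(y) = 8.8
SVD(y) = [[-0.38,0.93], [0.93,0.38]] @ diag([10.02750935450113, 0.34993734495245155]) @ [[-0.95,  -0.31], [0.31,  -0.95]]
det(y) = -3.51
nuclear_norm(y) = 10.38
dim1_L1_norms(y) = [4.55, 11.77]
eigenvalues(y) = [2.27, -1.54]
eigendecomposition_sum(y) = [[3.12, 0.51], [-5.24, -0.85]] + [[0.58,0.34], [-3.56,-2.12]]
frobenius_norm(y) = 10.03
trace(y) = 0.73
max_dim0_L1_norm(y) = 12.5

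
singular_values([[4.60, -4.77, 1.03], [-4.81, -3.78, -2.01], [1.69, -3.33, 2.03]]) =[7.86, 6.36, 1.47]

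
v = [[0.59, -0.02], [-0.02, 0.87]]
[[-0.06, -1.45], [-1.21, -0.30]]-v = [[-0.65, -1.43], [-1.19, -1.17]]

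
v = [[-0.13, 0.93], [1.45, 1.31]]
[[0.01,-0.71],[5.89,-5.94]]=v @ [[3.60,-3.02], [0.51,-1.19]]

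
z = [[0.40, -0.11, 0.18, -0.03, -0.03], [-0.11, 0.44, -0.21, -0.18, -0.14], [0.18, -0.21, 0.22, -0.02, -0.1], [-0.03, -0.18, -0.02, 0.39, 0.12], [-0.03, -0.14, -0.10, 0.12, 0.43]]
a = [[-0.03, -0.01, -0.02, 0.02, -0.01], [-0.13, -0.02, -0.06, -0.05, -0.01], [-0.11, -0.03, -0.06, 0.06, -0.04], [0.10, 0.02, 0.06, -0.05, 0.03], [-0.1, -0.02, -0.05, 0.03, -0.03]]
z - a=[[0.43, -0.10, 0.2, -0.05, -0.02], [0.02, 0.46, -0.15, -0.13, -0.13], [0.29, -0.18, 0.28, -0.08, -0.06], [-0.13, -0.2, -0.08, 0.44, 0.09], [0.07, -0.12, -0.05, 0.09, 0.46]]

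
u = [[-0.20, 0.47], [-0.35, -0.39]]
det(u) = 0.24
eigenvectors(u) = [[0.76+0.00j, 0.76-0.00j], [-0.15+0.64j, (-0.15-0.64j)]]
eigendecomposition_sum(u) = [[-0.10+0.23j, 0.24+0.18j], [-0.18-0.13j, (-0.2+0.16j)]] + [[-0.10-0.23j, (0.24-0.18j)], [(-0.18+0.13j), (-0.2-0.16j)]]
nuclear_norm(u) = 1.01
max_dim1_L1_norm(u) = 0.74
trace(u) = -0.59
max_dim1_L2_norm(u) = 0.52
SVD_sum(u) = [[0.08, 0.42],[-0.09, -0.44]] + [[-0.28, 0.05], [-0.26, 0.05]]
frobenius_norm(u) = 0.73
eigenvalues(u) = [(-0.3+0.39j), (-0.3-0.39j)]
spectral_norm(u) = 0.62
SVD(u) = [[-0.69, 0.73],  [0.73, 0.69]] @ diag([0.6174600254682122, 0.3927379749257699]) @ [[-0.19, -0.98], [-0.98, 0.19]]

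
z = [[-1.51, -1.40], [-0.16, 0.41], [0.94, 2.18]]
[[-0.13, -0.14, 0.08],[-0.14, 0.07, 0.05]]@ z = [[0.29, 0.30],[0.25, 0.33]]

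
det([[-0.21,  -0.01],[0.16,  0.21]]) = -0.043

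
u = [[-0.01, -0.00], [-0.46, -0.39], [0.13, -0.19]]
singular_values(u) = [0.6, 0.23]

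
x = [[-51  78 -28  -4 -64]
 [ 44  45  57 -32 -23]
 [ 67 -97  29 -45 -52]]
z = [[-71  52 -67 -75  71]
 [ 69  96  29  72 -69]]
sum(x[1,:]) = 91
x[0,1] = 78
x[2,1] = -97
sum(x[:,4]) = -139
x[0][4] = -64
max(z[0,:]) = 71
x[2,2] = 29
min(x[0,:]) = -64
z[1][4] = -69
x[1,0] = 44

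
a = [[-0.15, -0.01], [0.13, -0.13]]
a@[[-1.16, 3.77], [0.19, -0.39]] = [[0.17, -0.56], [-0.18, 0.54]]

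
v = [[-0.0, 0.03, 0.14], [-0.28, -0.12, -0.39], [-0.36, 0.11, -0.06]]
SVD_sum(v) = [[0.07, 0.01, 0.06], [-0.35, -0.04, -0.32], [-0.22, -0.03, -0.20]] + [[-0.06, 0.05, 0.06], [0.08, -0.07, -0.08], [-0.14, 0.13, 0.14]] + [[-0.01, -0.03, 0.02], [-0.00, -0.01, 0.01], [0.0, 0.01, -0.00]]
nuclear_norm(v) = 0.90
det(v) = -0.01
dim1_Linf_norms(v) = [0.14, 0.39, 0.36]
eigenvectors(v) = [[0.27+0.06j, (0.27-0.06j), -0.27+0.00j], [-0.77+0.00j, -0.77-0.00j, (-0.91+0j)], [-0.07+0.58j, -0.07-0.58j, (0.32+0j)]]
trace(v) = -0.18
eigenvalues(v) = [(-0.06+0.31j), (-0.06-0.31j), (-0.07+0j)]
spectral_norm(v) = 0.57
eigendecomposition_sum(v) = [[(0.01+0.09j), (0.02-0.02j), 0.07+0.02j], [(-0.09-0.25j), -0.04+0.07j, -0.20-0.01j], [(-0.2+0.05j), (0.05+0.04j), (-0.03+0.15j)]] + [[(0.01-0.09j), (0.02+0.02j), 0.07-0.02j], [-0.09+0.25j, (-0.04-0.07j), (-0.2+0.01j)], [(-0.2-0.05j), (0.05-0.04j), -0.03-0.15j]] + [[(-0.03+0j), -0.01-0.00j, 0.00+0.00j], [-0.09+0.00j, (-0.03-0j), 0.01+0.00j], [(0.03-0j), (0.01+0j), -0.00-0.00j]]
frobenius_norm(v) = 0.64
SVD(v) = [[0.17, 0.34, -0.92], [-0.84, -0.44, -0.32], [-0.52, 0.83, 0.21]] @ diag([0.5705978460946487, 0.28894683009914446, 0.04034634317758839]) @ [[0.74, 0.08, 0.67], [-0.6, 0.54, 0.60], [0.31, 0.84, -0.45]]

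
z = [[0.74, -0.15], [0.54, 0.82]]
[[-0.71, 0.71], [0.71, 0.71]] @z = [[-0.14, 0.69], [0.91, 0.48]]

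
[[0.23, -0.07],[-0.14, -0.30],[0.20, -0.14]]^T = [[0.23, -0.14, 0.20], [-0.07, -0.3, -0.14]]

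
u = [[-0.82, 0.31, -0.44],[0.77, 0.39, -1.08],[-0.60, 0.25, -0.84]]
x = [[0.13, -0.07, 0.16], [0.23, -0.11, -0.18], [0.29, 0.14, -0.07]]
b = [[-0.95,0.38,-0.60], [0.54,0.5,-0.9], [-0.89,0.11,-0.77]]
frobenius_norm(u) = 2.00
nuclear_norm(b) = 3.04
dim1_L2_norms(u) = [0.98, 1.38, 1.06]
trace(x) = -0.05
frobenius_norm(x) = 0.50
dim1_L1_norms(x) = [0.36, 0.52, 0.5]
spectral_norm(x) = 0.41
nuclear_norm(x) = 0.82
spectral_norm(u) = 1.54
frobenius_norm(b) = 2.04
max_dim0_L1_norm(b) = 2.38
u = b + x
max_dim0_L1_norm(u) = 2.36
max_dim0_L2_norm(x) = 0.39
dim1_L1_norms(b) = [1.93, 1.94, 1.77]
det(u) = 0.26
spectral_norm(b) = 1.68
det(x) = 0.02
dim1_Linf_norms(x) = [0.16, 0.23, 0.29]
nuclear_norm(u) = 2.94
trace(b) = -1.22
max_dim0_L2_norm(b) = 1.41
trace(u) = -1.27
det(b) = 0.43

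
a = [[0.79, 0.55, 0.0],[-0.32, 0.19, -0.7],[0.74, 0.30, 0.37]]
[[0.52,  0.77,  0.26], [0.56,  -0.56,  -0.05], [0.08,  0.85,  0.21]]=a @ [[0.17,0.68,0.72],[0.71,0.42,-0.57],[-0.69,0.60,-0.41]]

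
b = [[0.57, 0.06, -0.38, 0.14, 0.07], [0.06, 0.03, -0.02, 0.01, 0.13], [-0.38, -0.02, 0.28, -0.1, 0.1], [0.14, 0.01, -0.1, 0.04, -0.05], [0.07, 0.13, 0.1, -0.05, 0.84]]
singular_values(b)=[0.88, 0.87, 0.01, 0.01, 0.0]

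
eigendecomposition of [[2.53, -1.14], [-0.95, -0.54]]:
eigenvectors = [[0.96, 0.32], [-0.27, 0.95]]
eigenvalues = [2.85, -0.86]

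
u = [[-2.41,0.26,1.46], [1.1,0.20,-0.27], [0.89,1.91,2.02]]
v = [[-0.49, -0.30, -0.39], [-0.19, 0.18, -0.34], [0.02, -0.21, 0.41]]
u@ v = [[1.16, 0.46, 1.45], [-0.58, -0.24, -0.61], [-0.76, -0.35, -0.17]]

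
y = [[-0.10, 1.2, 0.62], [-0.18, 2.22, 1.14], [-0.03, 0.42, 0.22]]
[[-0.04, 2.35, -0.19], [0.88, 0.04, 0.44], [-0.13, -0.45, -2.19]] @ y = [[-0.41, 5.09, 2.61], [-0.11, 1.33, 0.69], [0.16, -2.07, -1.08]]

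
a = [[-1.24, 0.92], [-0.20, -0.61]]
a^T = [[-1.24, -0.2], [0.92, -0.61]]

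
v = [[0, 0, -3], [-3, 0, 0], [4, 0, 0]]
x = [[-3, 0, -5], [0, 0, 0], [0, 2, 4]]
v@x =[[0, -6, -12], [9, 0, 15], [-12, 0, -20]]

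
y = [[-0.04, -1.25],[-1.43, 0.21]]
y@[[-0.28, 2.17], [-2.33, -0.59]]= [[2.92,  0.65], [-0.09,  -3.23]]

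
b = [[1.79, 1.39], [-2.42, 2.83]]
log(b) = [[0.87,0.51], [-0.9,1.26]]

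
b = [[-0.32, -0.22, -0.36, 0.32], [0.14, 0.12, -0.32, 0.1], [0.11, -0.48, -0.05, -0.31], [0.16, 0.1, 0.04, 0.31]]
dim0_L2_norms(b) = [0.4, 0.55, 0.49, 0.55]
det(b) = 0.04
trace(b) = 0.06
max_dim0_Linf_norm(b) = 0.48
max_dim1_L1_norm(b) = 1.22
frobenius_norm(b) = 1.00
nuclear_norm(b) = 1.88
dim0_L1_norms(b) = [0.73, 0.92, 0.77, 1.04]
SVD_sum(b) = [[-0.09, 0.15, -0.15, 0.30], [-0.05, 0.09, -0.09, 0.18], [0.1, -0.18, 0.18, -0.35], [-0.05, 0.09, -0.09, 0.19]] + [[-0.17,-0.36,-0.26,0.0], [-0.01,-0.03,-0.02,0.0], [-0.12,-0.26,-0.19,0.0], [0.05,0.12,0.08,-0.00]] + [[-0.07, -0.0, 0.05, 0.0], [0.24, 0.01, -0.17, -0.02], [0.1, 0.00, -0.07, -0.01], [0.08, 0.00, -0.05, -0.01]] + [[0.01, -0.01, 0.01, 0.01], [-0.04, 0.05, -0.05, -0.06], [0.03, -0.04, 0.04, 0.05], [0.08, -0.11, 0.1, 0.13]]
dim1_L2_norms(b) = [0.62, 0.38, 0.58, 0.37]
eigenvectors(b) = [[0.80+0.00j, (0.8-0j), (-0.23+0j), (0.17+0j)], [(-0.01-0.31j), (-0.01+0.31j), -0.65+0.00j, -0.65+0.00j], [(-0.02-0.48j), (-0.02+0.48j), 0.65+0.00j, (0.55+0j)], [-0.18-0.01j, -0.18+0.01j, (-0.32+0j), 0.49+0.00j]]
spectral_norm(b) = 0.67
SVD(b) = [[0.57, 0.78, -0.24, -0.07], [0.33, 0.06, 0.86, 0.39], [-0.66, 0.57, 0.36, -0.32], [0.35, -0.25, 0.27, -0.86]] @ diag([0.6683016346664323, 0.6139398655453839, 0.34249079131458043, 0.2505011466261244]) @ [[-0.23, 0.40, -0.40, 0.79], [-0.36, -0.75, -0.55, 0.0], [0.82, 0.03, -0.57, -0.06], [-0.38, 0.52, -0.47, -0.61]]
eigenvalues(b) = [(-0.38+0.3j), (-0.38-0.3j), (0.54+0j), (0.28+0j)]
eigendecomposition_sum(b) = [[(-0.18+0.12j), -0.13-0.19j, -0.16-0.19j, (0.07-0.09j)], [(0.05+0.07j), -0.07+0.06j, (-0.07+0.07j), (-0.03-0.02j)], [0.08+0.11j, -0.11+0.09j, -0.11+0.10j, -0.05-0.04j], [0.04-0.03j, (0.03+0.04j), (0.04+0.04j), (-0.02+0.02j)]] + [[-0.18-0.12j,-0.13+0.19j,(-0.16+0.19j),0.07+0.09j], [(0.05-0.07j),(-0.07-0.06j),(-0.07-0.07j),(-0.03+0.02j)], [0.08-0.11j,-0.11-0.09j,(-0.11-0.1j),(-0.05+0.04j)], [(0.04+0.03j),(0.03-0.04j),0.04-0.04j,(-0.02-0.02j)]] + [[(0.03-0j), (0.07-0j), (-0.05-0j), (0.13+0j)],[(0.08-0j), (0.19-0j), -0.13-0.00j, (0.37+0j)],[-0.08+0.00j, -0.19+0.00j, 0.13+0.00j, -0.38-0.00j],[(0.04-0j), (0.1-0j), (-0.07-0j), 0.19+0.00j]] + [[0.01+0.00j, (-0.02-0j), 0.01-0.00j, (0.05-0j)], [(-0.05-0j), (0.07+0j), -0.05+0.00j, (-0.21+0j)], [0.04+0.00j, (-0.06-0j), (0.04-0j), 0.17-0.00j], [(0.03+0j), (-0.05-0j), 0.03-0.00j, 0.15-0.00j]]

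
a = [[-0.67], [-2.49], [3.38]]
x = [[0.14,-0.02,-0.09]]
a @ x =[[-0.09, 0.01, 0.06], [-0.35, 0.05, 0.22], [0.47, -0.07, -0.3]]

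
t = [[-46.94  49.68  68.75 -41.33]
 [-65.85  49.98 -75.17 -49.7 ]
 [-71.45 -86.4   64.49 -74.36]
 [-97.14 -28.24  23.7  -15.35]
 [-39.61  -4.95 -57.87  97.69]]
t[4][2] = -57.87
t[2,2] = 64.49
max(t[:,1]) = 49.98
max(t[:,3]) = 97.69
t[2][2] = 64.49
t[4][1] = -4.95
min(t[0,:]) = -46.94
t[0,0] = -46.94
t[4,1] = -4.95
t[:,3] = [-41.33, -49.7, -74.36, -15.35, 97.69]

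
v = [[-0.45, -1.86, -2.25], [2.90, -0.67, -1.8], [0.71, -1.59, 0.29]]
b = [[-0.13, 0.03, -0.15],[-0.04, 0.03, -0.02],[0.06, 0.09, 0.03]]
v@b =[[-0.00, -0.27, 0.04], [-0.46, -0.10, -0.48], [-0.01, -0.00, -0.07]]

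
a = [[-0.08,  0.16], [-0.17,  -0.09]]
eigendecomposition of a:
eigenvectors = [[-0.02-0.70j,  -0.02+0.70j], [(0.72+0j),  (0.72-0j)]]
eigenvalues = [(-0.08+0.16j), (-0.08-0.16j)]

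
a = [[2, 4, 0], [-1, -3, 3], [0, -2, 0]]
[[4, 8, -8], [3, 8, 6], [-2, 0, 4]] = a@[[0, 4, 0], [1, 0, -2], [2, 4, 0]]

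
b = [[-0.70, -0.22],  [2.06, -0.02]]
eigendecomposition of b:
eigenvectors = [[0.16-0.27j,0.16+0.27j], [-0.95+0.00j,(-0.95-0j)]]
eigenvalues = [(-0.36+0.58j), (-0.36-0.58j)]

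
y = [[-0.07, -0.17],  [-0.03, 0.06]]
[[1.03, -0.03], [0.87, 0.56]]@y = [[-0.07, -0.18],[-0.08, -0.11]]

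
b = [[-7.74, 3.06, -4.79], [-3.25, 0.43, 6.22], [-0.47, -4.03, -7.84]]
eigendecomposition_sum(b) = [[(-5.67-0j), -1.88+0.00j, (-8.97+0j)],  [-0.36-0.00j, -0.12+0.00j, (-0.57+0j)],  [-2.39-0.00j, -0.79+0.00j, -3.77+0.00j]] + [[(-1.04+0.77j), 2.47+0.72j, (2.09-1.94j)], [-1.45-0.92j, (0.27+3.41j), 3.39+1.68j], [0.96-0.29j, (-1.62-1.17j), (-2.03+0.87j)]] + [[(-1.04-0.77j),2.47-0.72j,(2.09+1.94j)], [-1.45+0.92j,(0.27-3.41j),(3.39-1.68j)], [0.96+0.29j,(-1.62+1.17j),-2.03-0.87j]]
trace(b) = -15.15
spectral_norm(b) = 11.47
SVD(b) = [[-0.56, -0.81, -0.19], [0.44, -0.48, 0.76], [-0.70, 0.34, 0.62]] @ diag([11.466203046366164, 8.845364714243665, 3.1407341134703426]) @ [[0.28,0.12,0.95], [0.87,-0.46,-0.20], [-0.41,-0.88,0.23]]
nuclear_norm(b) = 23.45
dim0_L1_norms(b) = [11.46, 7.52, 18.85]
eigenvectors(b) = [[0.92+0.00j, (-0.19+0.51j), (-0.19-0.51j)], [(0.06+0j), (-0.72+0j), -0.72-0.00j], [(0.39+0j), 0.27-0.32j, (0.27+0.32j)]]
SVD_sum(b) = [[-1.77, -0.74, -6.07],  [1.41, 0.59, 4.84],  [-2.24, -0.94, -7.70]] + [[-6.21, 3.28, 1.41], [-3.68, 1.94, 0.84], [2.59, -1.36, -0.59]] + [[0.24, 0.52, -0.13], [-0.98, -2.1, 0.54], [-0.81, -1.73, 0.45]]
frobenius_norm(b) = 14.82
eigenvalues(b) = [(-9.56+0j), (-2.79+5.05j), (-2.79-5.05j)]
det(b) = -318.54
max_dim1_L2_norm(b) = 9.6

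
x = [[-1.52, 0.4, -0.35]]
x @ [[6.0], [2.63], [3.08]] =[[-9.15]]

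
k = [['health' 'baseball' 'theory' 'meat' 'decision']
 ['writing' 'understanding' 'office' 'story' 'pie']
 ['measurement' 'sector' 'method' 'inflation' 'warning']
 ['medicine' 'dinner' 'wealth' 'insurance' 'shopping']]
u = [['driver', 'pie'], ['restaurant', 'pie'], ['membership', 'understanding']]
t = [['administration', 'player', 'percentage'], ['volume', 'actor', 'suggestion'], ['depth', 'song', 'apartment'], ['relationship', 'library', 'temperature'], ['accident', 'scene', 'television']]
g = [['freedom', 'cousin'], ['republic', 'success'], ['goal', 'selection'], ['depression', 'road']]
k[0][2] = 'theory'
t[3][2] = 'temperature'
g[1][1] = 'success'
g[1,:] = ['republic', 'success']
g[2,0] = 'goal'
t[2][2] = 'apartment'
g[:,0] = ['freedom', 'republic', 'goal', 'depression']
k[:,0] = ['health', 'writing', 'measurement', 'medicine']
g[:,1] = ['cousin', 'success', 'selection', 'road']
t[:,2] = ['percentage', 'suggestion', 'apartment', 'temperature', 'television']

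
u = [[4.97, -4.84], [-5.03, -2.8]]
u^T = [[4.97, -5.03], [-4.84, -2.80]]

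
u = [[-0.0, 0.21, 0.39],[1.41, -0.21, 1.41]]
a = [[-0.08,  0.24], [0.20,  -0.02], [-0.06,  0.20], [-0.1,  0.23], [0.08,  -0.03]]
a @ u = [[0.34,-0.07,0.31], [-0.03,0.05,0.05], [0.28,-0.05,0.26], [0.32,-0.07,0.29], [-0.04,0.02,-0.01]]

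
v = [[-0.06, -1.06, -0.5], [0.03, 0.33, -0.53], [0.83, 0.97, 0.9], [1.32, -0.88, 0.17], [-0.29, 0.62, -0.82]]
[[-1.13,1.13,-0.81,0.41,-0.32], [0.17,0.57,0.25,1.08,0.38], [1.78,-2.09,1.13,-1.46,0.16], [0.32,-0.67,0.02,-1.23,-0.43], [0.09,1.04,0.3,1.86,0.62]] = v @ [[0.8, -0.59, 0.5, -0.39, 0.05], [0.89, -0.39, 0.73, 0.47, 0.49], [0.28, -1.36, 0.01, -1.77, -0.40]]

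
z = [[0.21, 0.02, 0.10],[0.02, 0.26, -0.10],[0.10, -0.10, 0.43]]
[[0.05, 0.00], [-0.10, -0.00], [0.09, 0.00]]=z @ [[0.26, 0.01], [-0.38, -0.02], [0.07, 0.00]]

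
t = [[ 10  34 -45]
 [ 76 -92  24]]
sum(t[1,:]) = 8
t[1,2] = 24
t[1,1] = -92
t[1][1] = -92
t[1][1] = -92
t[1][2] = 24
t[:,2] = [-45, 24]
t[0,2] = -45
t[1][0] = 76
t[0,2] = -45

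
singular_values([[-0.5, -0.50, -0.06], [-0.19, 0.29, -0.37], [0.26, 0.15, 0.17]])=[0.77, 0.53, 0.03]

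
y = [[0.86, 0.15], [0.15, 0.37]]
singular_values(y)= [0.9, 0.33]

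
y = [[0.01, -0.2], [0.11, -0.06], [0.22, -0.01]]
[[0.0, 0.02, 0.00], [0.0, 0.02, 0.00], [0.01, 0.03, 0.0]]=y@[[0.03,0.13,0.02], [-0.02,-0.11,-0.02]]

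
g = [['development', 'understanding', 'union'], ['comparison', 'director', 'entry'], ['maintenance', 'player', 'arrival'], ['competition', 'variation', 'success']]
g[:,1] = ['understanding', 'director', 'player', 'variation']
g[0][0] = 'development'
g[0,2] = 'union'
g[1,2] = 'entry'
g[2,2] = 'arrival'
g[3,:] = ['competition', 'variation', 'success']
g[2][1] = 'player'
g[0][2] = 'union'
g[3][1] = 'variation'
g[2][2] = 'arrival'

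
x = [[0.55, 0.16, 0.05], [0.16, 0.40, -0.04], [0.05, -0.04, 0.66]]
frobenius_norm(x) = 0.98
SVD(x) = [[0.53, 0.66, -0.54], [0.18, 0.53, 0.83], [0.83, -0.54, 0.16]] @ diag([0.6831934406633449, 0.6384197409224859, 0.2883868184141698]) @ [[0.53,  0.18,  0.83], [0.66,  0.53,  -0.54], [-0.54,  0.83,  0.16]]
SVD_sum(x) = [[0.19, 0.07, 0.3],[0.07, 0.02, 0.10],[0.3, 0.1, 0.47]] + [[0.27, 0.22, -0.22], [0.22, 0.18, -0.18], [-0.22, -0.18, 0.18]] + [[0.08,  -0.13,  -0.03], [-0.13,  0.2,  0.04], [-0.03,  0.04,  0.01]]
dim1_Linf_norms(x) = [0.55, 0.4, 0.66]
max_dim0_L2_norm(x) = 0.66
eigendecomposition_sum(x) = [[0.08, -0.13, -0.03], [-0.13, 0.2, 0.04], [-0.03, 0.04, 0.01]] + [[0.27,0.22,-0.22], [0.22,0.18,-0.18], [-0.22,-0.18,0.18]] + [[0.19, 0.07, 0.3], [0.07, 0.02, 0.1], [0.3, 0.10, 0.47]]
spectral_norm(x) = 0.68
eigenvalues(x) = [0.29, 0.64, 0.68]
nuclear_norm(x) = 1.61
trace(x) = 1.61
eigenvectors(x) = [[0.54,-0.66,0.53],[-0.83,-0.53,0.18],[-0.16,0.54,0.83]]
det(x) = 0.13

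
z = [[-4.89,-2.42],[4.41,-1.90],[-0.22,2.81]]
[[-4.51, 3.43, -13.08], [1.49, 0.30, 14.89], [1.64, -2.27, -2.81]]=z@[[0.61,-0.29,3.05], [0.63,-0.83,-0.76]]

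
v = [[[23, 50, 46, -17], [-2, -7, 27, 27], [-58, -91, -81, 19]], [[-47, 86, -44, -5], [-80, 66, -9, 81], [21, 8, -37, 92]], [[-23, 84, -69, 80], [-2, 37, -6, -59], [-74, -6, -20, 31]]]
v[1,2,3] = 92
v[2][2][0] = -74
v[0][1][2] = 27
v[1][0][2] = -44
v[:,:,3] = [[-17, 27, 19], [-5, 81, 92], [80, -59, 31]]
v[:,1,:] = [[-2, -7, 27, 27], [-80, 66, -9, 81], [-2, 37, -6, -59]]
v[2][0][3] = 80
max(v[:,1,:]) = 81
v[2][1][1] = 37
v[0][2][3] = 19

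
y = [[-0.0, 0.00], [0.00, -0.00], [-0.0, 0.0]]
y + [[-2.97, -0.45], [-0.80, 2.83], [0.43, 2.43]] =[[-2.97, -0.45], [-0.8, 2.83], [0.43, 2.43]]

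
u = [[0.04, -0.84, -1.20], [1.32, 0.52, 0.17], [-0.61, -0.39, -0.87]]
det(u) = -0.66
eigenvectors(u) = [[(-0.08+0.47j), -0.08-0.47j, 0.46+0.00j], [(0.83+0j), 0.83-0.00j, -0.49+0.00j], [-0.27-0.07j, (-0.27+0.07j), 0.74+0.00j]]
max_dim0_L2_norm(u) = 1.49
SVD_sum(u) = [[-0.65,-0.63,-0.82], [0.57,0.56,0.73], [-0.59,-0.58,-0.75]] + [[0.66, -0.11, -0.44], [0.77, -0.12, -0.51], [0.02, -0.0, -0.01]] + [[0.02, -0.10, 0.06],  [-0.02, 0.08, -0.05],  [-0.04, 0.19, -0.11]]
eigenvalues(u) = [(0.34+0.74j), (0.34-0.74j), (-1+0j)]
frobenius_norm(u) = 2.34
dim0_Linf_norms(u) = [1.32, 0.84, 1.2]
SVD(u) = [[0.62, 0.65, -0.44], [-0.55, 0.76, 0.36], [0.56, 0.02, 0.83]] @ diag([1.9726594859563615, 1.2268545118449634, 0.2710028767966139]) @ [[-0.53, -0.52, -0.67], [0.83, -0.13, -0.55], [-0.20, 0.84, -0.5]]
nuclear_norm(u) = 3.47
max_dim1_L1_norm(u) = 2.08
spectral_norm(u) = 1.97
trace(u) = -0.31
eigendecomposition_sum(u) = [[(0.07+0.36j), (-0.3+0.03j), (-0.24-0.21j)], [(0.6-0.23j), (0.13+0.5j), -0.29+0.47j], [(-0.22+0.02j), -0.18j, (0.14-0.13j)]] + [[(0.07-0.36j),-0.30-0.03j,(-0.24+0.21j)], [0.60+0.23j,0.13-0.50j,(-0.29-0.47j)], [(-0.22-0.02j),0.18j,(0.14+0.13j)]] + [[(-0.11-0j), -0.24-0.00j, (-0.72+0j)], [(0.11+0j), 0.26+0.00j, (0.75-0j)], [-0.17-0.00j, (-0.39-0j), (-1.14+0j)]]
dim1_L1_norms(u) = [2.08, 2.01, 1.87]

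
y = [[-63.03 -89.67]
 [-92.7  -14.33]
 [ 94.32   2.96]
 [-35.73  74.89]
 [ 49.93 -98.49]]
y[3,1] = 74.89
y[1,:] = [-92.7, -14.33]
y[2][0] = 94.32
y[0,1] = -89.67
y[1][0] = -92.7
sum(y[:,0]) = -47.210000000000015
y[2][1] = 2.96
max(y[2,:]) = 94.32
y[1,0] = -92.7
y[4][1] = -98.49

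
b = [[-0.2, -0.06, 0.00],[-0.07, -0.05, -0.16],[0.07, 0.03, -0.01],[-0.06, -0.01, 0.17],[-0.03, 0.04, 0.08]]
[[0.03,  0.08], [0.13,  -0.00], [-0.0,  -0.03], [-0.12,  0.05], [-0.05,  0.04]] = b@[[-0.18, -0.51], [0.14, 0.33], [-0.75, 0.14]]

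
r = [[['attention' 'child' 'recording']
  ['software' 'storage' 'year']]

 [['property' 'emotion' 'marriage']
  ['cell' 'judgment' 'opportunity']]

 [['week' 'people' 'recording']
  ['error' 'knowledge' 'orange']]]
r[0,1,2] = 'year'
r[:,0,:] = [['attention', 'child', 'recording'], ['property', 'emotion', 'marriage'], ['week', 'people', 'recording']]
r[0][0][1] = 'child'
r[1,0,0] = 'property'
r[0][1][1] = 'storage'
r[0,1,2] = 'year'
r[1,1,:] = ['cell', 'judgment', 'opportunity']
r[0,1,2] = 'year'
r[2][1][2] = 'orange'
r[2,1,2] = 'orange'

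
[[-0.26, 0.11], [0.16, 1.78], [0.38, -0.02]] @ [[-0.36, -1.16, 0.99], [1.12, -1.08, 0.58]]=[[0.22, 0.18, -0.19],[1.94, -2.11, 1.19],[-0.16, -0.42, 0.36]]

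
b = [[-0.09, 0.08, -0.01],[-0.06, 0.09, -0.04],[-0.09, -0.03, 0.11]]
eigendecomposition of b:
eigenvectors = [[0.72, -0.46, -0.19], [0.47, -0.65, -0.44], [0.51, -0.61, 0.88]]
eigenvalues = [-0.04, 0.01, 0.14]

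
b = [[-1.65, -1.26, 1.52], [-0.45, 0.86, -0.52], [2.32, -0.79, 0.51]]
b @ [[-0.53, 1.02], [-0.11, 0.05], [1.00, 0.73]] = [[2.53, -0.64], [-0.38, -0.8], [-0.63, 2.7]]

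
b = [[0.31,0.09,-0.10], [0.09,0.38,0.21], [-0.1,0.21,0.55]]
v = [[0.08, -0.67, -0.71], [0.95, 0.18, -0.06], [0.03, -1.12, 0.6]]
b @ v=[[0.11, -0.08, -0.29], [0.37, -0.23, 0.04], [0.21, -0.51, 0.39]]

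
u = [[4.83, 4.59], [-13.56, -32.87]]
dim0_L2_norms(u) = [14.39, 33.19]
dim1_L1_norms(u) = [9.42, 46.43]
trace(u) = -28.04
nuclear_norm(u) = 38.75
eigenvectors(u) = [[0.94, -0.13], [-0.35, 0.99]]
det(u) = -96.52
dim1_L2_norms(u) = [6.66, 35.56]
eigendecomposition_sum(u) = [[3.26,0.42], [-1.23,-0.16]] + [[1.57, 4.17],  [-12.33, -32.71]]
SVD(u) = [[-0.17,0.99], [0.99,0.17]] @ diag([36.07699461918667, 2.675436272307096]) @ [[-0.39, -0.92], [0.92, -0.39]]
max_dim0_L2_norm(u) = 33.19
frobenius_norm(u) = 36.18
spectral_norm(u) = 36.08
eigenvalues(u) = [3.1, -31.14]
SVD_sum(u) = [[2.41, 5.63], [-13.98, -32.69]] + [[2.42, -1.04], [0.42, -0.18]]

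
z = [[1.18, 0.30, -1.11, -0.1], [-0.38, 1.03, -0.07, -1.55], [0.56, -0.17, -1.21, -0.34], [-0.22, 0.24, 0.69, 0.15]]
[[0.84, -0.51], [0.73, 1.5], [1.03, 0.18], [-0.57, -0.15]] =z @ [[0.2, -0.85], [-0.22, 0.08], [-0.55, -0.36], [-0.64, -0.69]]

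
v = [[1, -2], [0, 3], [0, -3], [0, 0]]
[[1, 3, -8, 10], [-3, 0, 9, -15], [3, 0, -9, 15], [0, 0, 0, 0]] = v@[[-1, 3, -2, 0], [-1, 0, 3, -5]]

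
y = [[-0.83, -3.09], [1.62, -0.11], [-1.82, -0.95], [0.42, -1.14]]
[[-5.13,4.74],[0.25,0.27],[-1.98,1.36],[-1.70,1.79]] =y @ [[0.26, 0.06], [1.59, -1.55]]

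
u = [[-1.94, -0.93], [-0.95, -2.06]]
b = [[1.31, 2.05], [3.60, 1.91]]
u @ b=[[-5.89,-5.75],[-8.66,-5.88]]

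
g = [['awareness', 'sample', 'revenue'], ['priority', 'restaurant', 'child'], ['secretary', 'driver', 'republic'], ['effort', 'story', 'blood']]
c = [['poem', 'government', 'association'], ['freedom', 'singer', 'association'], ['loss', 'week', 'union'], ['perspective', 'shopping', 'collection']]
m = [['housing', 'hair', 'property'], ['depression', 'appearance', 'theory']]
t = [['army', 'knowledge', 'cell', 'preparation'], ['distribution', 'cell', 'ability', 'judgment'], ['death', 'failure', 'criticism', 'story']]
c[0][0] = 'poem'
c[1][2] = 'association'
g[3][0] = 'effort'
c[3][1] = 'shopping'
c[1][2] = 'association'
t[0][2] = 'cell'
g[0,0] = 'awareness'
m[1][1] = 'appearance'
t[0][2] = 'cell'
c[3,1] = 'shopping'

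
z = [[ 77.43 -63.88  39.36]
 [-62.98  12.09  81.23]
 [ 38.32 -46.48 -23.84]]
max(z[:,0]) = 77.43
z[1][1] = 12.09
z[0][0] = 77.43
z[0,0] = 77.43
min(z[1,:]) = -62.98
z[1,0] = -62.98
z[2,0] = 38.32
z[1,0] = -62.98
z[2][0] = 38.32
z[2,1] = -46.48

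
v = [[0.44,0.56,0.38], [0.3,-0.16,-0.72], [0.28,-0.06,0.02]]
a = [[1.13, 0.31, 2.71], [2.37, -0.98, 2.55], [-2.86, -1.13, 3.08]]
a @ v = [[1.35, 0.42, 0.26], [1.46, 1.33, 1.66], [-0.73, -1.61, -0.21]]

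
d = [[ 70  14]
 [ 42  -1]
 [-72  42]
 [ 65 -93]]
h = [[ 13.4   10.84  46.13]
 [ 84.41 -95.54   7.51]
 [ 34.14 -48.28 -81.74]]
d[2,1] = 42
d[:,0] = [70, 42, -72, 65]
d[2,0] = -72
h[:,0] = [13.4, 84.41, 34.14]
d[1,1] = -1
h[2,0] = 34.14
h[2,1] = -48.28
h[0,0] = 13.4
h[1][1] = -95.54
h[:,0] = [13.4, 84.41, 34.14]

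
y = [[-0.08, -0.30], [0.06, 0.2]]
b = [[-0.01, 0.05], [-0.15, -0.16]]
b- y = [[0.07, 0.35], [-0.21, -0.36]]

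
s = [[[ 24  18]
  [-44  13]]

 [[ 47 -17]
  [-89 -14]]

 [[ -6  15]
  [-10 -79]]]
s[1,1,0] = -89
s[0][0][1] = 18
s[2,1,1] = -79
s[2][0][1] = 15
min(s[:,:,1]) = -79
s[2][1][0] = -10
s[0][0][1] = 18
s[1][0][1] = -17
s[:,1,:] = [[-44, 13], [-89, -14], [-10, -79]]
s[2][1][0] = -10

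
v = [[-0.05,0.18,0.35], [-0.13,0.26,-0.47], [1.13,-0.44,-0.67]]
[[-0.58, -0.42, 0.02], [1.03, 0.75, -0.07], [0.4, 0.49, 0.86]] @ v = [[0.11, -0.22, -0.02], [-0.23, 0.41, 0.05], [0.89, -0.18, -0.67]]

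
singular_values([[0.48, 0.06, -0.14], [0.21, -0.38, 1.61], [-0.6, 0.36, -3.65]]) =[4.07, 0.5, 0.19]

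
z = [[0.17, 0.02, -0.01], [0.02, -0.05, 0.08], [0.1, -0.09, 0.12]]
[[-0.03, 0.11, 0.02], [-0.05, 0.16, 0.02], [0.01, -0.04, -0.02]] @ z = [[-0.00, -0.01, 0.01],[-0.00, -0.01, 0.02],[-0.0, 0.0, -0.01]]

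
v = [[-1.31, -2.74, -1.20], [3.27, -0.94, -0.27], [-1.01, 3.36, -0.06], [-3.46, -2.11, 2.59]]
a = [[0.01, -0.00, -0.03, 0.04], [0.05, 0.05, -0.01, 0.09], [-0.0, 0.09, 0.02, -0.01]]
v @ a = [[-0.15,-0.24,0.04,-0.29], [-0.01,-0.07,-0.09,0.05], [0.16,0.16,-0.00,0.26], [-0.14,0.13,0.18,-0.35]]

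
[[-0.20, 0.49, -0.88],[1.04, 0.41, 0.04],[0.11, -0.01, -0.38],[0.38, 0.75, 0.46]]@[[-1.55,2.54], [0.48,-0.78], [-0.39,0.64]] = [[0.89, -1.45], [-1.43, 2.35], [-0.03, 0.04], [-0.41, 0.67]]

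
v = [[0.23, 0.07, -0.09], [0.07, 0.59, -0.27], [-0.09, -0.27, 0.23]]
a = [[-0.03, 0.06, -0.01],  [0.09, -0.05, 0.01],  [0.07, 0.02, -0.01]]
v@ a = [[-0.01, 0.01, -0.00], [0.03, -0.03, 0.01], [-0.01, 0.01, -0.0]]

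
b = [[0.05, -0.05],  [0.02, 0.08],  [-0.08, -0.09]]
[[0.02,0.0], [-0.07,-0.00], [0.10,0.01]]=b @ [[-0.34, -0.02], [-0.82, -0.05]]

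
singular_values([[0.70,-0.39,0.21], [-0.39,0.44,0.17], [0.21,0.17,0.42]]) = [0.99, 0.57, 0.0]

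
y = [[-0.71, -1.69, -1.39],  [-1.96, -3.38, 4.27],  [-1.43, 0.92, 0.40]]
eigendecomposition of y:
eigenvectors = [[-0.54, 0.86, -0.39], [0.60, 0.2, -0.92], [0.59, 0.47, 0.06]]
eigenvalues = [2.65, -1.85, -4.49]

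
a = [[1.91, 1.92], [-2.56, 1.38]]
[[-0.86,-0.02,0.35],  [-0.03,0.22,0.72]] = a@[[-0.15, -0.06, -0.12],[-0.30, 0.05, 0.30]]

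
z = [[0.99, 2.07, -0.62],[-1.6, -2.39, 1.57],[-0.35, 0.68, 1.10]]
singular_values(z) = [4.02, 1.43, 0.01]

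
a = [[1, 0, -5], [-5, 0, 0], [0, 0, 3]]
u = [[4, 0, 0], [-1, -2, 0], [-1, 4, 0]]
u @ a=[[4, 0, -20], [9, 0, 5], [-21, 0, 5]]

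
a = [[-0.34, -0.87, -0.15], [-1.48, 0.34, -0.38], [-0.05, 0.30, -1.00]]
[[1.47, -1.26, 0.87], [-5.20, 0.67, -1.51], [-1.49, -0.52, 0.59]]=a@[[2.73,-0.37,1.0], [-2.84,1.43,-1.22], [0.50,0.97,-1.01]]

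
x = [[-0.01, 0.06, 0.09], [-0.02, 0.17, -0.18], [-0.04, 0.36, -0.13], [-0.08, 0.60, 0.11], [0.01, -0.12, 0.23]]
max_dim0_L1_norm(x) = 1.31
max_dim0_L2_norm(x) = 0.73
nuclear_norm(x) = 1.09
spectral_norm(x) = 0.74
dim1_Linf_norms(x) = [0.09, 0.18, 0.36, 0.6, 0.23]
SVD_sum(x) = [[-0.01, 0.05, -0.0],[-0.02, 0.18, -0.01],[-0.05, 0.37, -0.03],[-0.07, 0.59, -0.05],[0.02, -0.14, 0.01]] + [[-0.00, 0.01, 0.09],[0.01, -0.01, -0.17],[0.00, -0.01, -0.10],[-0.01, 0.01, 0.16],[-0.01, 0.02, 0.22]] + [[-0.00, -0.0, -0.0], [-0.00, -0.00, -0.00], [0.0, 0.0, 0.00], [-0.0, -0.0, -0.0], [0.00, 0.00, 0.00]]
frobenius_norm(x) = 0.82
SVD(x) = [[0.07, -0.27, -0.06], [0.25, 0.48, -0.65], [0.5, 0.29, 0.72], [0.8, -0.45, -0.23], [-0.19, -0.64, 0.03]] @ diag([0.7400404508459454, 0.3461572806252777, 0.0039074520909888055]) @ [[-0.12, 0.99, -0.08],[0.03, -0.08, -1.0],[0.99, 0.13, 0.02]]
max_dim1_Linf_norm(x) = 0.6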